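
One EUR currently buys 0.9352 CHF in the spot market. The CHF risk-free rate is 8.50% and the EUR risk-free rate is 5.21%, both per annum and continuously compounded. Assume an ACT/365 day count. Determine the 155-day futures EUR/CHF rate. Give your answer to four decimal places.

F = S·e^((r_CHF − r_EUR)T) = 0.9352 · e^((0.0850 − 0.0521) × 155/365)
= 0.9352 · e^0.013971 = 0.9352 × 1.014069
F = 0.9484 CHF per EUR

0.9484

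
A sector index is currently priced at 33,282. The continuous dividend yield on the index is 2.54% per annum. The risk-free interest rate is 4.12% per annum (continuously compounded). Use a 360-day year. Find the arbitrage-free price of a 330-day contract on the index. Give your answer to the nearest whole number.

33,768

F = S·e^((r − q)T) = 33282 · e^((0.0412 − 0.0254) × 330/360)
= 33282 · e^0.014483 = 33282 × 1.014588
F = 33,768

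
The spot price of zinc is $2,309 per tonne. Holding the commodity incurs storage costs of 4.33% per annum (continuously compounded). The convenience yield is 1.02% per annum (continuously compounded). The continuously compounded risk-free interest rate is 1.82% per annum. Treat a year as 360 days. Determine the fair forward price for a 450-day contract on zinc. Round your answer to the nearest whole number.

$2,462 per tonne

Net carry = r + u − y = 0.0182 + 0.0433 − 0.0102 = 0.0513
F = S·e^((r+u−y)T) = 2309 · e^(0.0513 × 450/360) = 2309 · e^0.064125
= 2309 × 1.066226 = $2,462 per tonne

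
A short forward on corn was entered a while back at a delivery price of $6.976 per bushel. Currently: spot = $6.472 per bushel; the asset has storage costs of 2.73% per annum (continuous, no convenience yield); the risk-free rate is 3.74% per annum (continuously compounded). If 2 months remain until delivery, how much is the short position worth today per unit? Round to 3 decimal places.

$0.431 per bushel

Current fair forward for the remaining 2 months: F = S·e^((r + u)·T), (r + u) = 0.0374 + 0.0273 = 0.0647
F = 6.472 · e^(0.0647 × 2/12) = 6.472 × 1.010842 = 6.5422
Value of long forward = (F − K)·e^(−rT) = (6.5422 − 6.976) · e^(−0.0374·2/12)
= -0.4338 × 0.993786 = -0.431
Short position value = −(long value) = $0.431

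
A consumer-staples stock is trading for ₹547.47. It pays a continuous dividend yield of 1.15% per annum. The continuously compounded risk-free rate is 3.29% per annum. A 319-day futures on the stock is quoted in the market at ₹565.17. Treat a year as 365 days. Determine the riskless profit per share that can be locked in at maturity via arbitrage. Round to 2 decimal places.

Fair futures: F* = S·e^(carry·T), with carry = (r − q) = 0.0329 − 0.0115 = 0.0214
F* = 547.47 · e^(0.0214 × 319/365) = 547.47 · e^0.018703 = 547.47 × 1.018879 = ₹557.8057
Market ₹565.17 > fair ₹557.8057: forward overpriced → cash-and-carry (buy spot, short the forward).
At maturity, profit = |F_mkt − F*| = |565.17 − 557.8057| = ₹7.36 per share

₹7.36 per share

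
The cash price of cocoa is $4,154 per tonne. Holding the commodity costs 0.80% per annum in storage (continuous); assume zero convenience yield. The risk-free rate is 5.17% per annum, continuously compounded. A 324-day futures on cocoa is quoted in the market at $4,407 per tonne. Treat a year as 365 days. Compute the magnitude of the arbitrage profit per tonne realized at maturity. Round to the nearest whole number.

$27 per tonne

Fair futures: F* = S·e^(carry·T), with carry = (r + u) = 0.0517 + 0.0080 = 0.0597
F* = 4154 · e^(0.0597 × 324/365) = 4154 · e^0.052994 = 4154 × 1.054423 = $4380.0731
Market $4407 > fair $4380.0731: forward overpriced → cash-and-carry (buy spot, short the forward).
At maturity, profit = |F_mkt − F*| = |4407 − 4380.0731| = $27 per tonne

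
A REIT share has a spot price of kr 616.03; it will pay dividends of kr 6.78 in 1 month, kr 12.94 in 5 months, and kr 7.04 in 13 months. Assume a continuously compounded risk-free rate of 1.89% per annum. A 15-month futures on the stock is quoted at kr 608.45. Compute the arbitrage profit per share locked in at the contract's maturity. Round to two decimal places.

PV(dividends) I = 6.78·e^(−0.0189·1/12) + 12.94·e^(−0.0189·5/12) + 7.04·e^(−0.0189·13/12) = 26.5051
Fair futures F* = (S − I)·e^(rT) = (616.03 − 26.5051)·e^0.023625 = 589.5249 × 1.023906 = 603.6181
Market kr 608.45 > fair 603.6181: forward overpriced → cash-and-carry (borrow at r, buy the stock and collect the dividends, short the forward).
Profit at T = |F_mkt − F*| = |608.45 − 603.6181| = kr 4.83 per share

kr 4.83 per share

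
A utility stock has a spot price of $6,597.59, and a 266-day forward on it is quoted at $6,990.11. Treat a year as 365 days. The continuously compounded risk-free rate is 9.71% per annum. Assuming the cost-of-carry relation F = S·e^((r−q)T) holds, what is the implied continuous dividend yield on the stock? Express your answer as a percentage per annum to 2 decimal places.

From F = S·e^((r−q)T): (r − q) = ln(F/S)/T
ln(6990.11/6597.59) = ln(1.059494) = 0.057791
(r − q) = 0.057791 / (266/365) = 0.079300
q = r − ln(F/S)/T = 0.0971 − 0.079300 = 0.017800
q = 1.78%

1.78%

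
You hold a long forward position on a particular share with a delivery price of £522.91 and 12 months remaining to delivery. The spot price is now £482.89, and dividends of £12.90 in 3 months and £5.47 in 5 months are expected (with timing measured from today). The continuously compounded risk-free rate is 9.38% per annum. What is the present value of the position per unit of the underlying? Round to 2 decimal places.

PV(remaining dividends) I = 12.90·e^(−0.0938·3/12) + 5.47·e^(−0.0938·5/12) = 17.8614
Current forward F = (S − I)·e^(rT) = (482.89 − 17.8614)·e^(0.0938·12/12) = 465.0286 × 1.098340 = 510.7595
Value (long) = (F − K)·e^(−rT) = (510.7595 − 522.91) × 0.910465 = -11.0626
Value = -£11.06

-£11.06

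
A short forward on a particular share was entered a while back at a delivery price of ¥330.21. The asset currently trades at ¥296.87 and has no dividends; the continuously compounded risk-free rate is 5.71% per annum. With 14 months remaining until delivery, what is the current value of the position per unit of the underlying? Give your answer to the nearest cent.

Current fair forward for the remaining 14 months: F = S·e^(r·T), r = 0.0571
F = 296.87 · e^(0.0571 × 14/12) = 296.87 × 1.068886 = 317.3202
Value of long forward = (F − K)·e^(−rT) = (317.3202 − 330.21) · e^(−0.0571·14/12)
= -12.8898 × 0.935554 = -12.06
Short position value = −(long value) = ¥12.06

¥12.06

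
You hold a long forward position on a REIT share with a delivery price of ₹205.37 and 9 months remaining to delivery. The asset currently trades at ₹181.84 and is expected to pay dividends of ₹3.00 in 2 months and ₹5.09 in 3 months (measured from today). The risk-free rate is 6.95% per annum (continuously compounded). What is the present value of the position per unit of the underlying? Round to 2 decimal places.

PV(remaining dividends) I = 3.00·e^(−0.0695·2/12) + 5.09·e^(−0.0695·3/12) = 7.9678
Current forward F = (S − I)·e^(rT) = (181.84 − 7.9678)·e^(0.0695·9/12) = 173.8722 × 1.053507 = 183.1756
Value (long) = (F − K)·e^(−rT) = (183.1756 − 205.37) × 0.949210 = -21.0671
Value = -₹21.07

-₹21.07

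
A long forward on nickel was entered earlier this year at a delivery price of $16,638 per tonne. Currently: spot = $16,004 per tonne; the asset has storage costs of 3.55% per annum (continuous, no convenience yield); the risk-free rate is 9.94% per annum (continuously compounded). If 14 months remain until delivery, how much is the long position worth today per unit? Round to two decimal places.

$1864.53 per tonne

Current fair forward for the remaining 14 months: F = S·e^((r + u)·T), (r + u) = 0.0994 + 0.0355 = 0.1349
F = 16004 · e^(0.1349 × 14/12) = 16004 × 1.17044420 = 18731.7890
Value of long forward = (F − K)·e^(−rT) = (18731.7890 − 16638) · e^(−0.0994·14/12)
= 2093.7890 × 0.89050491 = 1864.53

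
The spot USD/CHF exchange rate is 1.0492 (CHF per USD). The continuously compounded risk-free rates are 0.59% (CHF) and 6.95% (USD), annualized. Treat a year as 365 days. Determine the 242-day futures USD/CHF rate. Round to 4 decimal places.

1.0059

F = S·e^((r_CHF − r_USD)T) = 1.0492 · e^((0.0059 − 0.0695) × 242/365)
= 1.0492 · e^-0.042168 = 1.0492 × 0.958709
F = 1.0059 CHF per USD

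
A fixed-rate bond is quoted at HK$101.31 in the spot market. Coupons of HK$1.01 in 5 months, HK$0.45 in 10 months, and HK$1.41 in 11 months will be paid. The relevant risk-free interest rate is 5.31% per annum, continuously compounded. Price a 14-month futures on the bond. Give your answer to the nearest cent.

HK$104.85

PV(coupons) I = 1.01·e^(−0.0531·5/12) + 0.45·e^(−0.0531·10/12) + 1.41·e^(−0.0531·11/12)
I = 0.9879 + 0.4305 + 1.3430 = 2.7614
F = (S − I)·e^(rT) = (101.31 − 2.7614) · e^(0.0531·14/12)
= 98.5486 · e^0.061950 = 98.5486 × 1.063909 = HK$104.85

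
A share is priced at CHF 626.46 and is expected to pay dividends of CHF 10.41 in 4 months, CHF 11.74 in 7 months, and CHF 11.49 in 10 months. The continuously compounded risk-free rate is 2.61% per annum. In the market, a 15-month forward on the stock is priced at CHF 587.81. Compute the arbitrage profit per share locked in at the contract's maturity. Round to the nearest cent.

PV(dividends) I = 10.41·e^(−0.0261·4/12) + 11.74·e^(−0.0261·7/12) + 11.49·e^(−0.0261·10/12) = 33.1252
Fair forward F* = (S − I)·e^(rT) = (626.46 − 33.1252)·e^0.032625 = 593.3348 × 1.033163 = 613.0116
Market CHF 587.81 < fair 613.0116: forward underpriced → reverse cash-and-carry (short the stock, invest proceeds at r, pay the dividends, go long the forward).
Profit at T = |F_mkt − F*| = |587.81 − 613.0116| = CHF 25.20 per share

CHF 25.20 per share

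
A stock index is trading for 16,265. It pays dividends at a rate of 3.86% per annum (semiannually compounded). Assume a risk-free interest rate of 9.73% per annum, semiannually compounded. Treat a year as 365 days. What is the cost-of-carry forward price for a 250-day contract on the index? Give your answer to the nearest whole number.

F = S · (1+r/2)^(2T) / (1+q/2)^(2T)
= 16265 × 1.067237 / 1.026532 = 16265 × 1.039653
F = 16,910

16,910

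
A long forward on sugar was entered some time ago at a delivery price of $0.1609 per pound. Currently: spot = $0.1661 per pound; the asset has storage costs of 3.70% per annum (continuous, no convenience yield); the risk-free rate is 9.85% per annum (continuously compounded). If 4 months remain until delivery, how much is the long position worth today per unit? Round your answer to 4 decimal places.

$0.0125 per pound

Current fair forward for the remaining 4 months: F = S·e^((r + u)·T), (r + u) = 0.0985 + 0.0370 = 0.1355
F = 0.1661 · e^(0.1355 × 4/12) = 0.1661 × 1.046202 = 0.1738
Value of long forward = (F − K)·e^(−rT) = (0.1738 − 0.1609) · e^(−0.0985·4/12)
= 0.0129 × 0.967700 = 0.0125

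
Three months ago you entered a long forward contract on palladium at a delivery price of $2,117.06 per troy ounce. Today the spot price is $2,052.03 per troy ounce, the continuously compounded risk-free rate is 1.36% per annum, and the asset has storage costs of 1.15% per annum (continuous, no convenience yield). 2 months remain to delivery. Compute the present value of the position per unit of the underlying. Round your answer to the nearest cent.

Current fair forward for the remaining 2 months: F = S·e^((r + u)·T), (r + u) = 0.0136 + 0.0115 = 0.0251
F = 2052.03 · e^(0.0251 × 2/12) = 2052.03 × 1.00419210 = 2060.6323
Value of long forward = (F − K)·e^(−rT) = (2060.6323 − 2117.06) · e^(−0.0136·2/12)
= -56.4277 × 0.99773590 = -56.30

-$56.30 per troy ounce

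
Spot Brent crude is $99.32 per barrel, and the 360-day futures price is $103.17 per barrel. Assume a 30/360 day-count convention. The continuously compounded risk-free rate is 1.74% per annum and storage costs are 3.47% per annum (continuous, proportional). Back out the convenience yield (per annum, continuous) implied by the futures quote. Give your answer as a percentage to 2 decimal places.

1.41%

F = S·e^((r+u−y)T) ⇒ (r+u−y) = ln(F/S)/T
ln(103.17/99.32) = 0.038031; /T ⇒ 0.038031
y = r + u − ln(F/S)/T = 0.0174 + 0.0347 − 0.038031 = 0.014069
y = 1.41%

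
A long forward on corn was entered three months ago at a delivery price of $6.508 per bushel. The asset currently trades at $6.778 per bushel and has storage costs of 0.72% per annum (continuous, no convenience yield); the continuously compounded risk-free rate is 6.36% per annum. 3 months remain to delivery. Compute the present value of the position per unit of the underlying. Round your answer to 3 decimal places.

Current fair forward for the remaining 3 months: F = S·e^((r + u)·T), (r + u) = 0.0636 + 0.0072 = 0.0708
F = 6.778 · e^(0.0708 × 3/12) = 6.778 × 1.017858 = 6.8990
Value of long forward = (F − K)·e^(−rT) = (6.8990 − 6.508) · e^(−0.0636·3/12)
= 0.3910 × 0.984226 = 0.385

$0.385 per bushel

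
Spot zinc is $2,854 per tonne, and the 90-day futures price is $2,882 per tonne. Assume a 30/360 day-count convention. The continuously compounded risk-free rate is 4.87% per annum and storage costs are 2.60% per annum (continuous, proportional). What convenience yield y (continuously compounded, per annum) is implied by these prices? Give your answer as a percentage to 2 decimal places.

3.56%

F = S·e^((r+u−y)T) ⇒ (r+u−y) = ln(F/S)/T
ln(2882/2854) = 0.009763; /T ⇒ 0.039052
y = r + u − ln(F/S)/T = 0.0487 + 0.0260 − 0.039052 = 0.035648
y = 3.56%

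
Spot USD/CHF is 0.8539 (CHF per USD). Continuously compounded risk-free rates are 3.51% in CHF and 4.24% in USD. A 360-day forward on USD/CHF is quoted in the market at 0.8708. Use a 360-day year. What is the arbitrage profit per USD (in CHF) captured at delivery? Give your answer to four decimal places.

0.0231 per USD (in CHF)

Fair forward: F* = S·e^(carry·T), with carry = (r_CHF − r_USD) = 0.0351 − 0.0424 = -0.0073
F* = 0.8539 · e^(-0.0073 × 360/360) = 0.8539 · e^-0.007300 = 0.8539 × 0.992727 = 0.8477
Market 0.8708 > fair 0.8477: forward overpriced → cash-and-carry (buy spot, short the forward).
At maturity, profit = |F_mkt − F*| = |0.8708 − 0.8477| = 0.0231 per USD (in CHF)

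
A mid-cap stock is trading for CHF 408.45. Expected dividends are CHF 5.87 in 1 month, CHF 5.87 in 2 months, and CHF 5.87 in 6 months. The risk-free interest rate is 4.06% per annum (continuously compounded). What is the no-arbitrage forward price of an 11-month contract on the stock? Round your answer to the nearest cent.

CHF 405.84

PV(dividends) I = 5.87·e^(−0.0406·1/12) + 5.87·e^(−0.0406·2/12) + 5.87·e^(−0.0406·6/12)
I = 5.8502 + 5.8304 + 5.7520 = 17.4326
F = (S − I)·e^(rT) = (408.45 − 17.4326) · e^(0.0406·11/12)
= 391.0174 · e^0.037217 = 391.0174 × 1.037918 = CHF 405.84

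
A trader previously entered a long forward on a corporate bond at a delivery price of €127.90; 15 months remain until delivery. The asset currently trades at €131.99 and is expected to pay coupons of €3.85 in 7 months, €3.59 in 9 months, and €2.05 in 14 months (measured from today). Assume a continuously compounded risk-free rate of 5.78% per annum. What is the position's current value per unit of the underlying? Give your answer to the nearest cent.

€3.93

PV(remaining coupons) I = 3.85·e^(−0.0578·7/12) + 3.59·e^(−0.0578·9/12) + 2.05·e^(−0.0578·14/12) = 9.0764
Current forward F = (S − I)·e^(rT) = (131.99 − 9.0764)·e^(0.0578·15/12) = 122.9136 × 1.074924 = 132.1228
Value (long) = (F − K)·e^(−rT) = (132.1228 − 127.90) × 0.930298 = 3.9285
Value = €3.93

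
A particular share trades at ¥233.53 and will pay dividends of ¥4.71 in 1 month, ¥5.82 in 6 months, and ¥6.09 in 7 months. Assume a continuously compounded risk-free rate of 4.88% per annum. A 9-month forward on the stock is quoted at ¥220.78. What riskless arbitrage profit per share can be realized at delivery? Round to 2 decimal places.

PV(dividends) I = 4.71·e^(−0.0488·1/12) + 5.82·e^(−0.0488·6/12) + 6.09·e^(−0.0488·7/12) = 16.2897
Fair forward F* = (S − I)·e^(rT) = (233.53 − 16.2897)·e^0.036600 = 217.2403 × 1.037278 = 225.3386
Market ¥220.78 < fair 225.3386: forward underpriced → reverse cash-and-carry (short the stock, invest proceeds at r, pay the dividends, go long the forward).
Profit at T = |F_mkt − F*| = |220.78 − 225.3386| = ¥4.56 per share

¥4.56 per share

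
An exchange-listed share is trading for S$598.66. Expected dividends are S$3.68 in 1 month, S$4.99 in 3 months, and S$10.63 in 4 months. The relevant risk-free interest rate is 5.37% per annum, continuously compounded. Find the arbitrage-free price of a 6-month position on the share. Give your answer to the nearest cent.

S$595.41

PV(dividends) I = 3.68·e^(−0.0537·1/12) + 4.99·e^(−0.0537·3/12) + 10.63·e^(−0.0537·4/12)
I = 3.6636 + 4.9235 + 10.4414 = 19.0285
F = (S − I)·e^(rT) = (598.66 − 19.0285) · e^(0.0537·6/12)
= 579.6315 · e^0.026850 = 579.6315 × 1.027214 = S$595.41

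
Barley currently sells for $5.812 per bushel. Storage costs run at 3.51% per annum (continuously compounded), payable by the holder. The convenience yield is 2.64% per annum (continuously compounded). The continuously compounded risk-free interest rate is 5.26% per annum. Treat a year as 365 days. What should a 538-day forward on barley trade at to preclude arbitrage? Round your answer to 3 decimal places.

Net carry = r + u − y = 0.0526 + 0.0351 − 0.0264 = 0.0613
F = S·e^((r+u−y)T) = 5.812 · e^(0.0613 × 538/365) = 5.812 · e^0.090355
= 5.812 × 1.094563 = $6.362 per bushel

$6.362 per bushel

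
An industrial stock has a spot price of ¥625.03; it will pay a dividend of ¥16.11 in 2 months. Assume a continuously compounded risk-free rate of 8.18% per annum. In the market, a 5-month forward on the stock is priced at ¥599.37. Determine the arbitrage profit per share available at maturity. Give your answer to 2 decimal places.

PV(dividends) I = 16.11·e^(−0.0818·2/12) = 15.8919
Fair forward F* = (S − I)·e^(rT) = (625.03 − 15.8919)·e^0.034083 = 609.1381 × 1.034670 = 630.2569
Market ¥599.37 < fair 630.2569: forward underpriced → reverse cash-and-carry (short the stock, invest proceeds at r, pay the dividends, go long the forward).
Profit at T = |F_mkt − F*| = |599.37 − 630.2569| = ¥30.89 per share

¥30.89 per share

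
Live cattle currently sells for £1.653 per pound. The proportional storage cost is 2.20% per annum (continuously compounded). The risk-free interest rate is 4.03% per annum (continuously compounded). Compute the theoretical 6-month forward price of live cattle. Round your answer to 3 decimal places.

£1.705 per pound

Net carry = r + u − y = 0.0403 + 0.0220 − 0.0000 = 0.0623
F = S·e^((r+u−y)T) = 1.653 · e^(0.0623 × 6/12) = 1.653 · e^0.031150
= 1.653 × 1.031640 = £1.705 per pound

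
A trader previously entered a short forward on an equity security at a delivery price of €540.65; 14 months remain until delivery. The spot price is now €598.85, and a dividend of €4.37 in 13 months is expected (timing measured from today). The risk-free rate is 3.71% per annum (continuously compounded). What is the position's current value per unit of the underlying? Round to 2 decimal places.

-€76.90

PV(remaining dividends) I = 4.37·e^(−0.0371·13/12) = 4.1978
Current forward F = (S − I)·e^(rT) = (598.85 − 4.1978)·e^(0.0371·14/12) = 594.6522 × 1.044234 = 620.9560
Value (long) = (F − K)·e^(−rT) = (620.9560 − 540.65) × 0.957640 = 76.9042
Short position value = −(long value) = -€76.90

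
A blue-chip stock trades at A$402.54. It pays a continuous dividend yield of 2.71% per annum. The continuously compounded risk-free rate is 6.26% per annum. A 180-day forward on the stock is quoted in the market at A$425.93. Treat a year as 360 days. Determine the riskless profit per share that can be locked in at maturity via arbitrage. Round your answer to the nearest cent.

Fair forward: F* = S·e^(carry·T), with carry = (r − q) = 0.0626 − 0.0271 = 0.0355
F* = 402.54 · e^(0.0355 × 180/360) = 402.54 · e^0.017750 = 402.54 × 1.017908 = A$409.7487
Market A$425.93 > fair A$409.7487: forward overpriced → cash-and-carry (buy spot, short the forward).
At maturity, profit = |F_mkt − F*| = |425.93 − 409.7487| = A$16.18 per share

A$16.18 per share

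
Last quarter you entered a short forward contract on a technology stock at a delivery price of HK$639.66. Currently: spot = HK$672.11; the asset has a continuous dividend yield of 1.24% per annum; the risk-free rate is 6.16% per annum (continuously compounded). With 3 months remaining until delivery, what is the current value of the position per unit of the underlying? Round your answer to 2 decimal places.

-HK$40.14

Current fair forward for the remaining 3 months: F = S·e^((r − q)·T), (r − q) = 0.0616 − 0.0124 = 0.0492
F = 672.11 · e^(0.0492 × 3/12) = 672.11 × 1.012376 = 680.4280
Value of long forward = (F − K)·e^(−rT) = (680.4280 − 639.66) · e^(−0.0616·3/12)
= 40.7680 × 0.984718 = 40.14
Short position value = −(long value) = -HK$40.14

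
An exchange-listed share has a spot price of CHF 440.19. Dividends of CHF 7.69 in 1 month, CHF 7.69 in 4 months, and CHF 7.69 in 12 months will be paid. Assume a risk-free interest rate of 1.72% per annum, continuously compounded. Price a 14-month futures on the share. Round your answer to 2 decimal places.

PV(dividends) I = 7.69·e^(−0.0172·1/12) + 7.69·e^(−0.0172·4/12) + 7.69·e^(−0.0172·12/12)
I = 7.6790 + 7.6460 + 7.5589 = 22.8839
F = (S − I)·e^(rT) = (440.19 − 22.8839) · e^(0.0172·14/12)
= 417.3061 · e^0.020067 = 417.3061 × 1.020270 = CHF 425.76

CHF 425.76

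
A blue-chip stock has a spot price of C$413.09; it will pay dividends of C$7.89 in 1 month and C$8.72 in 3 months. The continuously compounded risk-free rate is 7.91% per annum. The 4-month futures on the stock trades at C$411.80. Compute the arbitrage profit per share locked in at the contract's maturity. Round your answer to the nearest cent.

PV(dividends) I = 7.89·e^(−0.0791·1/12) + 8.72·e^(−0.0791·3/12) = 16.3874
Fair futures F* = (S − I)·e^(rT) = (413.09 − 16.3874)·e^0.026367 = 396.7026 × 1.026718 = 407.3017
Market C$411.80 > fair 407.3017: forward overpriced → cash-and-carry (borrow at r, buy the stock and collect the dividends, short the forward).
Profit at T = |F_mkt − F*| = |411.80 − 407.3017| = C$4.50 per share

C$4.50 per share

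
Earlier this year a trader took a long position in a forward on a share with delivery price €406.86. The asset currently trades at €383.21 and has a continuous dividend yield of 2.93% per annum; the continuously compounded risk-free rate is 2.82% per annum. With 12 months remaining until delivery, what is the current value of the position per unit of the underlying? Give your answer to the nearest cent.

Current fair forward for the remaining 12 months: F = S·e^((r − q)·T), (r − q) = 0.0282 − 0.0293 = -0.0011
F = 383.21 · e^(-0.0011 × 12/12) = 383.21 × 0.998901 = 382.7889
Value of long forward = (F − K)·e^(−rT) = (382.7889 − 406.86) · e^(−0.0282·12/12)
= -24.0711 × 0.972194 = -23.40

-€23.40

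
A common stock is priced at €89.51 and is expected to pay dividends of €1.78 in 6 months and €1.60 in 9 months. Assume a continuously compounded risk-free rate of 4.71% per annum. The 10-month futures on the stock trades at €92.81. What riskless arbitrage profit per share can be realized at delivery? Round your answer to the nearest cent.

€3.13 per share

PV(dividends) I = 1.78·e^(−0.0471·6/12) + 1.60·e^(−0.0471·9/12) = 3.2830
Fair futures F* = (S − I)·e^(rT) = (89.51 − 3.2830)·e^0.039250 = 86.2270 × 1.040030 = 89.6787
Market €92.81 > fair 89.6787: forward overpriced → cash-and-carry (borrow at r, buy the stock and collect the dividends, short the forward).
Profit at T = |F_mkt − F*| = |92.81 − 89.6787| = €3.13 per share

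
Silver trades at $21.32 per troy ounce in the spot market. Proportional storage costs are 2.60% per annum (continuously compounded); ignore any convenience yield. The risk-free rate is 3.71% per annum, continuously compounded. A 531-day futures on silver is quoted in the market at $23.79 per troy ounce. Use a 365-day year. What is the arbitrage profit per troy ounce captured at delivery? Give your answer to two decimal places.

Fair futures: F* = S·e^(carry·T), with carry = (r + u) = 0.0371 + 0.0260 = 0.0631
F* = 21.32 · e^(0.0631 × 531/365) = 21.32 · e^0.091798 = 21.32 × 1.096143 = $23.3698
Market $23.79 > fair $23.3698: forward overpriced → cash-and-carry (buy spot, short the forward).
At maturity, profit = |F_mkt − F*| = |23.79 − 23.3698| = $0.42 per troy ounce

$0.42 per troy ounce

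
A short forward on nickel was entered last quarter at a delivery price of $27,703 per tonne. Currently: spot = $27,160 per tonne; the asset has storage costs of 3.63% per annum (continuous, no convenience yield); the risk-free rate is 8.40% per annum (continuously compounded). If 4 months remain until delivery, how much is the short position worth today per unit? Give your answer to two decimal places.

Current fair forward for the remaining 4 months: F = S·e^((r + u)·T), (r + u) = 0.0840 + 0.0363 = 0.1203
F = 27160 · e^(0.1203 × 4/12) = 27160 × 1.04091486 = 28271.2476
Value of long forward = (F − K)·e^(−rT) = (28271.2476 − 27703) · e^(−0.0840·4/12)
= 568.2476 × 0.97238837 = 552.56
Short position value = −(long value) = -$552.56

-$552.56 per tonne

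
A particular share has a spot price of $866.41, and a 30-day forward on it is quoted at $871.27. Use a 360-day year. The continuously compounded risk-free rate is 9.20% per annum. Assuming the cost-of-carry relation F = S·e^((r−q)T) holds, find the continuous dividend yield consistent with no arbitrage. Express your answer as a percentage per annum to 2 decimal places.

2.49%

From F = S·e^((r−q)T): (r − q) = ln(F/S)/T
ln(871.27/866.41) = ln(1.005609) = 0.005593
(r − q) = 0.005593 / (30/360) = 0.067116
q = r − ln(F/S)/T = 0.0920 − 0.067116 = 0.024884
q = 2.49%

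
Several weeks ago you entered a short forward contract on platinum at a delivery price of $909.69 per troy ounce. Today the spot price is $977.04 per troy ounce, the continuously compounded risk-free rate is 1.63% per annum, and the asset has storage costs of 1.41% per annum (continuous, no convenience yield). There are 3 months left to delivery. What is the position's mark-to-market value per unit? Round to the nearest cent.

Current fair forward for the remaining 3 months: F = S·e^((r + u)·T), (r + u) = 0.0163 + 0.0141 = 0.0304
F = 977.04 · e^(0.0304 × 3/12) = 977.04 × 1.007629 = 984.4938
Value of long forward = (F − K)·e^(−rT) = (984.4938 − 909.69) · e^(−0.0163·3/12)
= 74.8038 × 0.995933 = 74.50
Short position value = −(long value) = -$74.50

-$74.50 per troy ounce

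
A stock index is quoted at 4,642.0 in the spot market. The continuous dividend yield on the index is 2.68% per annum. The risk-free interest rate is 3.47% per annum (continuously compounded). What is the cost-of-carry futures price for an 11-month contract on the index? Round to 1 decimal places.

4,675.7

F = S·e^((r − q)T) = 4642.0 · e^((0.0347 − 0.0268) × 11/12)
= 4642.0 · e^0.007242 = 4642.0 × 1.007268
F = 4,675.7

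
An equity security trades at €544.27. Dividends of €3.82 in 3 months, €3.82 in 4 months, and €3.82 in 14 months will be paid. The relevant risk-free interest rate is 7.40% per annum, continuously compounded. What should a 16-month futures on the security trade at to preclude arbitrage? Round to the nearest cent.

PV(dividends) I = 3.82·e^(−0.0740·3/12) + 3.82·e^(−0.0740·4/12) + 3.82·e^(−0.0740·14/12)
I = 3.7500 + 3.7269 + 3.5040 = 10.9809
F = (S − I)·e^(rT) = (544.27 − 10.9809) · e^(0.0740·16/12)
= 533.2891 · e^0.098667 = 533.2891 × 1.103699 = €588.59

€588.59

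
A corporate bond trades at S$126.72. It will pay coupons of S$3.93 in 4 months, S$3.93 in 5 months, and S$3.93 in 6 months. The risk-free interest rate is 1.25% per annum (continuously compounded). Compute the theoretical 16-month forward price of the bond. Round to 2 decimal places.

S$116.92

PV(coupons) I = 3.93·e^(−0.0125·4/12) + 3.93·e^(−0.0125·5/12) + 3.93·e^(−0.0125·6/12)
I = 3.9137 + 3.9096 + 3.9055 = 11.7288
F = (S − I)·e^(rT) = (126.72 − 11.7288) · e^(0.0125·16/12)
= 114.9912 · e^0.016667 = 114.9912 × 1.016807 = S$116.92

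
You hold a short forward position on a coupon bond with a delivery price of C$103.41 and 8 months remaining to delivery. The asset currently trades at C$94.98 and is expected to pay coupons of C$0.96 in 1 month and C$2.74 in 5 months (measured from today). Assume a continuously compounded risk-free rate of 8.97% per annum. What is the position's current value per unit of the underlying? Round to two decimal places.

C$6.02

PV(remaining coupons) I = 0.96·e^(−0.0897·1/12) + 2.74·e^(−0.0897·5/12) = 3.5923
Current forward F = (S − I)·e^(rT) = (94.98 − 3.5923)·e^(0.0897·8/12) = 91.3877 × 1.061624 = 97.0194
Value (long) = (F − K)·e^(−rT) = (97.0194 − 103.41) × 0.941953 = -6.0196
Short position value = −(long value) = C$6.02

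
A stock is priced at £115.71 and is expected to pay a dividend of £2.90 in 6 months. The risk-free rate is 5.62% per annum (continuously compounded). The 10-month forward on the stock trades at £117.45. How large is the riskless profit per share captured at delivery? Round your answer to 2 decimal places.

£0.85 per share

PV(dividends) I = 2.90·e^(−0.0562·6/12) = 2.8196
Fair forward F* = (S − I)·e^(rT) = (115.71 − 2.8196)·e^0.046833 = 112.8904 × 1.047947 = 118.3032
Market £117.45 < fair 118.3032: forward underpriced → reverse cash-and-carry (short the stock, invest proceeds at r, pay the dividends, go long the forward).
Profit at T = |F_mkt − F*| = |117.45 − 118.3032| = £0.85 per share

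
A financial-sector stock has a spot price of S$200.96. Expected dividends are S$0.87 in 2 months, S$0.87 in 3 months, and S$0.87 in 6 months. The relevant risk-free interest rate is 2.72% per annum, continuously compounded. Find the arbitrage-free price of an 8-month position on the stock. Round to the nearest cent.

S$202.00

PV(dividends) I = 0.87·e^(−0.0272·2/12) + 0.87·e^(−0.0272·3/12) + 0.87·e^(−0.0272·6/12)
I = 0.8661 + 0.8641 + 0.8582 = 2.5884
F = (S − I)·e^(rT) = (200.96 − 2.5884) · e^(0.0272·8/12)
= 198.3716 · e^0.018133 = 198.3716 × 1.018298 = S$202.00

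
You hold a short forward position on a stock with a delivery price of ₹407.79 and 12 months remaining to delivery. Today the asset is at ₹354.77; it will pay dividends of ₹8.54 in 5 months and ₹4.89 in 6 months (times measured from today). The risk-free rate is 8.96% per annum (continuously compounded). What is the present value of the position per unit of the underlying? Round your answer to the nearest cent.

PV(remaining dividends) I = 8.54·e^(−0.0896·5/12) + 4.89·e^(−0.0896·6/12) = 12.9028
Current forward F = (S − I)·e^(rT) = (354.77 − 12.9028)·e^(0.0896·12/12) = 341.8672 × 1.093737 = 373.9128
Value (long) = (F − K)·e^(−rT) = (373.9128 − 407.79) × 0.914297 = -30.9738
Short position value = −(long value) = ₹30.97

₹30.97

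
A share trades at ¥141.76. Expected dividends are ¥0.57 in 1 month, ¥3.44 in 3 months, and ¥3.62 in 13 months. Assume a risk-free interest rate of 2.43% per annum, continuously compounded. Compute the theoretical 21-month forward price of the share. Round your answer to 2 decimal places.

PV(dividends) I = 0.57·e^(−0.0243·1/12) + 3.44·e^(−0.0243·3/12) + 3.62·e^(−0.0243·13/12)
I = 0.5688 + 3.4192 + 3.5259 = 7.5139
F = (S − I)·e^(rT) = (141.76 − 7.5139) · e^(0.0243·21/12)
= 134.2461 · e^0.042525 = 134.2461 × 1.043442 = ¥140.08

¥140.08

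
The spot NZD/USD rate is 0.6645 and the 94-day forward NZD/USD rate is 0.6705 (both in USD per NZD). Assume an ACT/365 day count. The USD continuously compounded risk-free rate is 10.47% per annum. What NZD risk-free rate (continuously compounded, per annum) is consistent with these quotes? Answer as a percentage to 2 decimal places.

6.98%

F = S·e^((r_USD − r_NZD)T) ⇒ r_NZD = r_USD − ln(F/S)/T
ln(0.6705/0.6645) = 0.008989; /(94/365) = 0.034904
r_NZD = 0.1047 − 0.034904 = 0.069796
r_NZD = 6.98%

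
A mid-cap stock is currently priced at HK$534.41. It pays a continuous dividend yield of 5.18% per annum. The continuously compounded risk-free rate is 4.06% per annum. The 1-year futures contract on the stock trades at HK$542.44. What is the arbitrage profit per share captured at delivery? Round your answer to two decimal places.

Fair futures: F* = S·e^(carry·T), with carry = (r − q) = 0.0406 − 0.0518 = -0.0112
F* = 534.41 · e^(-0.0112 × 1) = 534.41 · e^-0.011200 = 534.41 × 0.988862 = HK$528.4577
Market HK$542.44 > fair HK$528.4577: forward overpriced → cash-and-carry (buy spot, short the forward).
At maturity, profit = |F_mkt − F*| = |542.44 − 528.4577| = HK$13.98 per share

HK$13.98 per share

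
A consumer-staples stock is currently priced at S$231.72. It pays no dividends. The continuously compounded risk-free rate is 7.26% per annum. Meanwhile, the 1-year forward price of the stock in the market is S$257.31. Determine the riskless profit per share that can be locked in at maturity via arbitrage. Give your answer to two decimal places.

S$8.14 per share

Fair forward: F* = S·e^(carry·T), with carry = r = 0.0726
F* = 231.72 · e^(0.0726 × 1) = 231.72 · e^0.072600 = 231.72 × 1.075300 = S$249.1685
Market S$257.31 > fair S$249.1685: forward overpriced → cash-and-carry (buy spot, short the forward).
At maturity, profit = |F_mkt − F*| = |257.31 − 249.1685| = S$8.14 per share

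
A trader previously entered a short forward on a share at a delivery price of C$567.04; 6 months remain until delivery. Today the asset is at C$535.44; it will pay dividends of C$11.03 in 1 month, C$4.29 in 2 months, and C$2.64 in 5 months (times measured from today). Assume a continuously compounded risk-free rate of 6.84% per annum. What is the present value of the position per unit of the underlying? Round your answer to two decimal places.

PV(remaining dividends) I = 11.03·e^(−0.0684·1/12) + 4.29·e^(−0.0684·2/12) + 2.64·e^(−0.0684·5/12) = 17.7745
Current forward F = (S − I)·e^(rT) = (535.44 − 17.7745)·e^(0.0684·6/12) = 517.6655 × 1.034792 = 535.6761
Value (long) = (F − K)·e^(−rT) = (535.6761 − 567.04) × 0.966378 = -30.3094
Short position value = −(long value) = C$30.31

C$30.31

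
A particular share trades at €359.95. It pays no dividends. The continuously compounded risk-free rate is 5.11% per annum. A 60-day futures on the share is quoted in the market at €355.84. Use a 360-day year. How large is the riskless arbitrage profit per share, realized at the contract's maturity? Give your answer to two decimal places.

€7.19 per share

Fair futures: F* = S·e^(carry·T), with carry = r = 0.0511
F* = 359.95 · e^(0.0511 × 60/360) = 359.95 · e^0.008517 = 359.95 × 1.008553 = €363.0287
Market €355.84 < fair €363.0287: forward underpriced → reverse cash-and-carry (short spot, go long the forward).
At maturity, profit = |F_mkt − F*| = |355.84 − 363.0287| = €7.19 per share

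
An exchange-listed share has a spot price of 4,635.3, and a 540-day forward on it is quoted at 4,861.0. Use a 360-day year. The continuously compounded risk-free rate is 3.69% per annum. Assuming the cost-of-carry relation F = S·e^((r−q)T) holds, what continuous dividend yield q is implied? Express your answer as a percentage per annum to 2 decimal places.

0.52%

From F = S·e^((r−q)T): (r − q) = ln(F/S)/T
ln(4861.0/4635.3) = ln(1.048692) = 0.047544
(r − q) = 0.047544 / (540/360) = 0.031696
q = r − ln(F/S)/T = 0.0369 − 0.031696 = 0.005204
q = 0.52%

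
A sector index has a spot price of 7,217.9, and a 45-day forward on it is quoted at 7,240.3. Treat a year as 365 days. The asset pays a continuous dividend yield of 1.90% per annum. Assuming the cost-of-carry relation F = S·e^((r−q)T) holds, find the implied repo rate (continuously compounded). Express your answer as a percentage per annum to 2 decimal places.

4.41%

From F = S·e^((r−q)T): (r − q) = ln(F/S)/T
ln(7240.3/7217.9) = ln(1.003103) = 0.003098
(r − q) = 0.003098 / (45/365) = 0.025128
r = ln(F/S)/T + q = 0.025128 + 0.0190 = 0.044128
r = 4.41%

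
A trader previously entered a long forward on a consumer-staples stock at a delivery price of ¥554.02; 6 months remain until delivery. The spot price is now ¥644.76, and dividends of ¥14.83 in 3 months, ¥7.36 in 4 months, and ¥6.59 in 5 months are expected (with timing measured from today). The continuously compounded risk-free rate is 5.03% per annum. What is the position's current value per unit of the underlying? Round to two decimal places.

PV(remaining dividends) I = 14.83·e^(−0.0503·3/12) + 7.36·e^(−0.0503·4/12) + 6.59·e^(−0.0503·5/12) = 28.3356
Current forward F = (S − I)·e^(rT) = (644.76 − 28.3356)·e^(0.0503·6/12) = 616.4244 × 1.025469 = 632.1241
Value (long) = (F − K)·e^(−rT) = (632.1241 − 554.02) × 0.975164 = 76.1643
Value = ¥76.16

¥76.16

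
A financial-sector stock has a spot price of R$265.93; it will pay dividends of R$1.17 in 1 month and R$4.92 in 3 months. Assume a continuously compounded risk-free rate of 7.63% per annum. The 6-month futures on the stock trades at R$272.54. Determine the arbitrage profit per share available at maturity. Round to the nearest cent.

PV(dividends) I = 1.17·e^(−0.0763·1/12) + 4.92·e^(−0.0763·3/12) = 5.9896
Fair futures F* = (S − I)·e^(rT) = (265.93 − 5.9896)·e^0.038150 = 259.9404 × 1.038887 = 270.0487
Market R$272.54 > fair 270.0487: forward overpriced → cash-and-carry (borrow at r, buy the stock and collect the dividends, short the forward).
Profit at T = |F_mkt − F*| = |272.54 − 270.0487| = R$2.49 per share

R$2.49 per share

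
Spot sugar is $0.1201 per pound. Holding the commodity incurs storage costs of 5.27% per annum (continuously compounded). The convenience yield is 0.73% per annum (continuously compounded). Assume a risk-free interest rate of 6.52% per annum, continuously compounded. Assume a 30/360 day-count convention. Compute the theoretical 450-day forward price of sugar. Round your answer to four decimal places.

$0.1379 per pound

Net carry = r + u − y = 0.0652 + 0.0527 − 0.0073 = 0.1106
F = S·e^((r+u−y)T) = 0.1201 · e^(0.1106 × 450/360) = 0.1201 · e^0.138250
= 0.1201 × 1.148263 = $0.1379 per pound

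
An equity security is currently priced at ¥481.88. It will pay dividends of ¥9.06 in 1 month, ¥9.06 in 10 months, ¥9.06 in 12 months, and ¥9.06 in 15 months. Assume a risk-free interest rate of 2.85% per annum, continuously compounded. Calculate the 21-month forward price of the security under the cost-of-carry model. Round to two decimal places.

PV(dividends) I = 9.06·e^(−0.0285·1/12) + 9.06·e^(−0.0285·10/12) + 9.06·e^(−0.0285·12/12) + 9.06·e^(−0.0285·15/12)
I = 9.0385 + 8.8474 + 8.8054 + 8.7429 = 35.4342
F = (S − I)·e^(rT) = (481.88 − 35.4342) · e^(0.0285·21/12)
= 446.4458 · e^0.049875 = 446.4458 × 1.051140 = ¥469.28

¥469.28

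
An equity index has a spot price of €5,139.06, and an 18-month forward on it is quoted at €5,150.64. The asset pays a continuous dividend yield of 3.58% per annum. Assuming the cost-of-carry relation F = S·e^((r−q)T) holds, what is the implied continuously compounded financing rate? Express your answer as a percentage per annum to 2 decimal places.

From F = S·e^((r−q)T): (r − q) = ln(F/S)/T
ln(5150.64/5139.06) = ln(1.002253) = 0.002250
(r − q) = 0.002250 / (18/12) = 0.001500
r = ln(F/S)/T + q = 0.001500 + 0.0358 = 0.037300
r = 3.73%

3.73%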